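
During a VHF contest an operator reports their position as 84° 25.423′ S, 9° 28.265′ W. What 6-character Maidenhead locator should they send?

Shift to the Maidenhead origin (180°W, 90°S): lon 170.5289, lat 5.5763.
Field: lon ⌊170.5289/20⌋ = 8 → I; lat ⌊5.5763/10⌋ = 0 → A.
Square: lon ⌊10.5289/2⌋ = 5; lat ⌊5.5763/1⌋ = 5.
Subsquare: lon ⌊0.5289/0.0833333⌋ = 6 → g; lat ⌊0.5763/0.0416667⌋ = 13 → n.

IA55gn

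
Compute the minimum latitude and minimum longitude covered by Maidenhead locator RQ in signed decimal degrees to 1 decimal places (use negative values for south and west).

Field R=17, Q=16: +17·20° lon, +16·10° lat → SW at lon 160°, lat 70°.
latitude 70.0, longitude 160.0.

70.0, 160.0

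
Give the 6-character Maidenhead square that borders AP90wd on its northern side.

Latitude subsquare d = 3; +1 → 4 = e.
The longitude characters are unchanged.

AP90we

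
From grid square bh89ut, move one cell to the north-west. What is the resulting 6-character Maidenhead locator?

BH89tu

Longitude subsquare u = 20; −1 → 19 = t.
Latitude subsquare t = 19; +1 → 20 = u.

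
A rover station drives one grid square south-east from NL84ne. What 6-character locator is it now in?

NL84od

Longitude subsquare n = 13; +1 → 14 = o.
Latitude subsquare e = 4; −1 → 3 = d.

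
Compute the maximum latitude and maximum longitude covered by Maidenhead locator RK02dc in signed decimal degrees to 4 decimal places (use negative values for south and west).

12.1250, 160.3333

Field R=17, K=10: +17·20° lon, +10·10° lat → SW at lon 160°, lat 10°.
Square 0, 2: +0·2° lon, +2·1° lat → SW at lon 160°, lat 12°.
Subsquare d=3, c=2: +3·0.0833333° lon, +2·0.0416667° lat → SW at lon 160.25°, lat 12.0833°.
Cell spans 0.0833333° lon × 0.0416667° lat. NE corner is SW corner plus one full cell.
latitude 12.1250, longitude 160.3333.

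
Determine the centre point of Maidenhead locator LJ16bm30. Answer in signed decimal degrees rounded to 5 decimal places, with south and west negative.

Field L=11, J=9: +11·20° lon, +9·10° lat → SW at lon 40°, lat 0°.
Square 1, 6: +1·2° lon, +6·1° lat → SW at lon 42°, lat 6°.
Subsquare b=1, m=12: +1·0.0833333° lon, +12·0.0416667° lat → SW at lon 42.0833°, lat 6.5°.
Extended square 3, 0: +3·0.00833333° lon, +0·0.00416667° lat → SW at lon 42.1083°, lat 6.5°.
Cell spans 0.00833333° lon × 0.00416667° lat. Centre is SW corner plus half of each.
latitude 6.50208, longitude 42.11250.

6.50208, 42.11250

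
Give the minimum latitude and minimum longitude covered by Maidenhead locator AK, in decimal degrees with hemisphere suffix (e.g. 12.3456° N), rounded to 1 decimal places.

10.0° N, 180.0° W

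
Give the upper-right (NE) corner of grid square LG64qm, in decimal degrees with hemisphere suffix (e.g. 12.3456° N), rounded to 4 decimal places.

25.4583° S, 53.4167° E

Field L=11, G=6: +11·20° lon, +6·10° lat → SW at lon 40°, lat -30°.
Square 6, 4: +6·2° lon, +4·1° lat → SW at lon 52°, lat -26°.
Subsquare q=16, m=12: +16·0.0833333° lon, +12·0.0416667° lat → SW at lon 53.3333°, lat -25.5°.
Cell spans 0.0833333° lon × 0.0416667° lat. NE corner is SW corner plus one full cell.
latitude 25.4583° S, longitude 53.4167° E.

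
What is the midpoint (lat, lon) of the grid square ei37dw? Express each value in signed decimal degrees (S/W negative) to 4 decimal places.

-2.0625, -93.7083

Field E=4, I=8: +4·20° lon, +8·10° lat → SW at lon -100°, lat -10°.
Square 3, 7: +3·2° lon, +7·1° lat → SW at lon -94°, lat -3°.
Subsquare d=3, w=22: +3·0.0833333° lon, +22·0.0416667° lat → SW at lon -93.75°, lat -2.08333°.
Cell spans 0.0833333° lon × 0.0416667° lat. Centre is SW corner plus half of each.
latitude -2.0625, longitude -93.7083.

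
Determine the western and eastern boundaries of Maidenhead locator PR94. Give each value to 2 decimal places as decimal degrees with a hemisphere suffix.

Field P=15, R=17: +15·20° lon, +17·10° lat → SW at lon 120°, lat 80°.
Square 9, 4: +9·2° lon, +4·1° lat → SW at lon 138°, lat 84°.
Cell spans 2° lon × 1° lat.
west 138.00° E, east 140.00° E.

138.00° E, 140.00° E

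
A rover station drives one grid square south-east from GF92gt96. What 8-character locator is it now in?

GF92ht05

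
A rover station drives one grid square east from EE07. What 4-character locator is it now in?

Longitude square 0; +1 → 1.
The latitude characters are unchanged.

EE17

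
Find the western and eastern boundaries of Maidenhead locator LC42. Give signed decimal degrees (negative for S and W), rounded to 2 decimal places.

Field L=11, C=2: +11·20° lon, +2·10° lat → SW at lon 40°, lat -70°.
Square 4, 2: +4·2° lon, +2·1° lat → SW at lon 48°, lat -68°.
Cell spans 2° lon × 1° lat.
west 48.00, east 50.00.

48.00, 50.00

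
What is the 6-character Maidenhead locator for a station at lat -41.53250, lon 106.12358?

OE38bl

Offset from 180°W / 90°S: lon 286.1236°, lat 48.4675°.
Field: 286.1236/20 → 14 → O, 48.4675/10 → 4 → E; chars OE.
Square: 6.1236/2 → 3, 8.4675/1 → 8; chars 38.
Subsquare: 0.1236/0.0833333 → 1 → b, 0.4675/0.0416667 → 11 → l; chars bl.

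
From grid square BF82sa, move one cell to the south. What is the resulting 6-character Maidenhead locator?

BF81sx

Latitude subsquare a = 0; −1 → -1, wraps to 23 = x, carry into square.
Latitude square 2; −1 → 1.
The longitude characters are unchanged.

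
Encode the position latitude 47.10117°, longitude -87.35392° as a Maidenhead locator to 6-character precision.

EN67hc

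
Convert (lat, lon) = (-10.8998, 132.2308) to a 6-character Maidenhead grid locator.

PH69cc

Add 180° to longitude and 90° to latitude: 312.2308, 79.1002.
Field: 312.2308/20 → 15 → P, 79.1002/10 → 7 → H; chars PH.
Square: 12.2308/2 → 6, 9.1002/1 → 9; chars 69.
Subsquare: 0.2308/0.0833333 → 2 → c, 0.1002/0.0416667 → 2 → c; chars cc.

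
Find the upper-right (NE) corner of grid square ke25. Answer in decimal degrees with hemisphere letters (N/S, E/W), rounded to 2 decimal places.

Field K=10, E=4: +10·20° lon, +4·10° lat → SW at lon 20°, lat -50°.
Square 2, 5: +2·2° lon, +5·1° lat → SW at lon 24°, lat -45°.
Cell spans 2° lon × 1° lat. NE corner is SW corner plus one full cell.
latitude 44.00° S, longitude 26.00° E.

44.00° S, 26.00° E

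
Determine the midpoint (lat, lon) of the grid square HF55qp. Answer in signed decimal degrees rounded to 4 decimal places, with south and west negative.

Field H=7, F=5: +7·20° lon, +5·10° lat → SW at lon -40°, lat -40°.
Square 5, 5: +5·2° lon, +5·1° lat → SW at lon -30°, lat -35°.
Subsquare q=16, p=15: +16·0.0833333° lon, +15·0.0416667° lat → SW at lon -28.6667°, lat -34.375°.
Cell spans 0.0833333° lon × 0.0416667° lat. Centre is SW corner plus half of each.
latitude -34.3542, longitude -28.6250.

-34.3542, -28.6250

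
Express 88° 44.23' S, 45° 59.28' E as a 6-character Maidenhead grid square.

LA21xg

Shift to the Maidenhead origin (180°W, 90°S): lon 225.9880, lat 1.2628.
Field: 225.9880/20 → 11 → L, 1.2628/10 → 0 → A; chars LA.
Square: 5.9880/2 → 2, 1.2628/1 → 1; chars 21.
Subsquare: 1.9880/0.0833333 → 23 → x, 0.2628/0.0416667 → 6 → g; chars xg.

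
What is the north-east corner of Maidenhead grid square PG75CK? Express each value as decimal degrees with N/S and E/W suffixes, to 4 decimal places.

24.5417° S, 134.2500° E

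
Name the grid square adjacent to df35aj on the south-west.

DF25xi

Longitude subsquare a = 0; −1 → -1, wraps to 23 = x, carry into square.
Longitude square 3; −1 → 2.
Latitude subsquare j = 9; −1 → 8 = i.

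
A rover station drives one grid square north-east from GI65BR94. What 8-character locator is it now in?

GI65cr05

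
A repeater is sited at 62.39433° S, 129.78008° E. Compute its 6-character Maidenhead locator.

PC47vo

Offset from 180°W / 90°S: lon 309.7801°, lat 27.6057°.
Field: lon ⌊309.7801/20⌋ = 15 → P; lat ⌊27.6057/10⌋ = 2 → C.
Square: lon ⌊9.7801/2⌋ = 4; lat ⌊7.6057/1⌋ = 7.
Subsquare: lon ⌊1.7801/0.0833333⌋ = 21 → v; lat ⌊0.6057/0.0416667⌋ = 14 → o.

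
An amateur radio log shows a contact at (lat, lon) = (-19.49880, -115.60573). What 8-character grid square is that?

DH20em70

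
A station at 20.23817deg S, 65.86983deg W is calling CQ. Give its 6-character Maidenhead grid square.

FG79bs

Offset from 180°W / 90°S: lon 114.1302°, lat 69.7618°.
Field: 114.1302/20 → 5 → F, 69.7618/10 → 6 → G; chars FG.
Square: 14.1302/2 → 7, 9.7618/1 → 9; chars 79.
Subsquare: 0.1302/0.0833333 → 1 → b, 0.7618/0.0416667 → 18 → s; chars bs.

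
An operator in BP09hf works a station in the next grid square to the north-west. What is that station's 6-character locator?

BP09gg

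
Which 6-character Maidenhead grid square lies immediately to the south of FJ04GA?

Latitude subsquare a = 0; −1 → -1, wraps to 23 = x, carry into square.
Latitude square 4; −1 → 3.
The longitude characters are unchanged.

FJ03gx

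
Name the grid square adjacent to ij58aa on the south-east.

IJ57bx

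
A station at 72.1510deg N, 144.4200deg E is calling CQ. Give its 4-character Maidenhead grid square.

QQ22

Shift to the Maidenhead origin (180°W, 90°S): lon 324.42, lat 162.15.
Field: lon ⌊324.42/20⌋ = 16 → Q; lat ⌊162.15/10⌋ = 16 → Q.
Square: lon ⌊4.42/2⌋ = 2; lat ⌊2.15/1⌋ = 2.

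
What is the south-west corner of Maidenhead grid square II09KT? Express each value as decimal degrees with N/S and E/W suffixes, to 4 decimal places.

Field I=8, I=8: +8·20° lon, +8·10° lat → SW at lon -20°, lat -10°.
Square 0, 9: +0·2° lon, +9·1° lat → SW at lon -20°, lat -1°.
Subsquare k=10, t=19: +10·0.0833333° lon, +19·0.0416667° lat → SW at lon -19.1667°, lat -0.208333°.
latitude 0.2083° S, longitude 19.1667° W.

0.2083° S, 19.1667° W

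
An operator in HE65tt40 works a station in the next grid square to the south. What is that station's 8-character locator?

Latitude extended square 0; −1 → -1, wraps to 9, carry into subsquare.
Latitude subsquare t = 19; −1 → 18 = s.
The longitude characters are unchanged.

HE65ts49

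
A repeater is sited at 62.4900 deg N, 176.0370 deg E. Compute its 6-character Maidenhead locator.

RP82al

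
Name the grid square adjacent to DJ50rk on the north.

DJ50rl

Latitude subsquare k = 10; +1 → 11 = l.
The longitude characters are unchanged.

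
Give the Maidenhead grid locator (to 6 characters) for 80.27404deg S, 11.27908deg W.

IA49ir

Add 180° to longitude and 90° to latitude: 168.7209, 9.7260.
Field: 168.7209/20 → 8 → I, 9.7260/10 → 0 → A; chars IA.
Square: 8.7209/2 → 4, 9.7260/1 → 9; chars 49.
Subsquare: 0.7209/0.0833333 → 8 → i, 0.7260/0.0416667 → 17 → r; chars ir.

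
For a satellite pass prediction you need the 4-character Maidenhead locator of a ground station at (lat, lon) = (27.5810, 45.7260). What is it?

LL27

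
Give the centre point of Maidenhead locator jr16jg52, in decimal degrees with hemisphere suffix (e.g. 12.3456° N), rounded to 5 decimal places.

Field J=9, R=17: +9·20° lon, +17·10° lat → SW at lon 0°, lat 80°.
Square 1, 6: +1·2° lon, +6·1° lat → SW at lon 2°, lat 86°.
Subsquare j=9, g=6: +9·0.0833333° lon, +6·0.0416667° lat → SW at lon 2.75°, lat 86.25°.
Extended square 5, 2: +5·0.00833333° lon, +2·0.00416667° lat → SW at lon 2.79167°, lat 86.2583°.
Cell spans 0.00833333° lon × 0.00416667° lat. Centre is SW corner plus half of each.
latitude 86.26042° N, longitude 2.79583° E.

86.26042° N, 2.79583° E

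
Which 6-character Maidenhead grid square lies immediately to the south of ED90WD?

ED90wc

Latitude subsquare d = 3; −1 → 2 = c.
The longitude characters are unchanged.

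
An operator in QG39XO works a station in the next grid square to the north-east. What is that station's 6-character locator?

QG49ap

Longitude subsquare x = 23; +1 → 24, wraps to 0 = a, carry into square.
Longitude square 3; +1 → 4.
Latitude subsquare o = 14; +1 → 15 = p.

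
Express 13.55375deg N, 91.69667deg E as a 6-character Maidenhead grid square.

Shift to the Maidenhead origin (180°W, 90°S): lon 271.6967, lat 103.5538.
Field: 271.6967/20 → 13 → N, 103.5538/10 → 10 → K; chars NK.
Square: 11.6967/2 → 5, 3.5538/1 → 3; chars 53.
Subsquare: 1.6967/0.0833333 → 20 → u, 0.5538/0.0416667 → 13 → n; chars un.

NK53un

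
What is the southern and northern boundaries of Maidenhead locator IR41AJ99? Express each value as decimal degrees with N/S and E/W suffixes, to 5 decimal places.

81.41250° N, 81.41667° N

Field I=8, R=17: +8·20° lon, +17·10° lat → SW at lon -20°, lat 80°.
Square 4, 1: +4·2° lon, +1·1° lat → SW at lon -12°, lat 81°.
Subsquare a=0, j=9: +0·0.0833333° lon, +9·0.0416667° lat → SW at lon -12°, lat 81.375°.
Extended square 9, 9: +9·0.00833333° lon, +9·0.00416667° lat → SW at lon -11.925°, lat 81.4125°.
Cell spans 0.00833333° lon × 0.00416667° lat.
south 81.41250° N, north 81.41667° N.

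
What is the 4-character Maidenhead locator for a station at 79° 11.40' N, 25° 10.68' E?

KQ29

Shift to the Maidenhead origin (180°W, 90°S): lon 205.18, lat 169.19.
Field: 205.18/20 → 10 → K, 169.19/10 → 16 → Q; chars KQ.
Square: 5.18/2 → 2, 9.19/1 → 9; chars 29.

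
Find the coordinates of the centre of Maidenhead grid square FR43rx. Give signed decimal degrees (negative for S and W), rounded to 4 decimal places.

83.9792, -70.5417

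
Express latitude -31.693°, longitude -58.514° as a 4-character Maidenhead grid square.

Offset from 180°W / 90°S: lon 121.49°, lat 58.31°.
Field (20°×10°, letters A–R): 121.49/20 → 6 → G, 58.31/10 → 5 → F; chars GF.
Square (2°×1°, digits 0–9): 1.49/2 → 0, 8.31/1 → 8; chars 08.

GF08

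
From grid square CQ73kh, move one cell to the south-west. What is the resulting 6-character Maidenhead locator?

CQ73jg

Longitude subsquare k = 10; −1 → 9 = j.
Latitude subsquare h = 7; −1 → 6 = g.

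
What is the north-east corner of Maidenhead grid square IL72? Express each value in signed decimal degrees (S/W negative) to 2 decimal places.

Field I=8, L=11: +8·20° lon, +11·10° lat → SW at lon -20°, lat 20°.
Square 7, 2: +7·2° lon, +2·1° lat → SW at lon -6°, lat 22°.
Cell spans 2° lon × 1° lat. NE corner is SW corner plus one full cell.
latitude 23.00, longitude -4.00.

23.00, -4.00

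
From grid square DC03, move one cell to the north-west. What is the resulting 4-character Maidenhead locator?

Longitude square 0; −1 → -1, wraps to 9, carry into field.
Longitude field D = 3; −1 → 2 = C.
Latitude square 3; +1 → 4.

CC94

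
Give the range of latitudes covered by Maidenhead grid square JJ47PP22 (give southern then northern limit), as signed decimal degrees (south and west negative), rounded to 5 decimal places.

7.63333, 7.63750

Field J=9, J=9: +9·20° lon, +9·10° lat → SW at lon 0°, lat 0°.
Square 4, 7: +4·2° lon, +7·1° lat → SW at lon 8°, lat 7°.
Subsquare p=15, p=15: +15·0.0833333° lon, +15·0.0416667° lat → SW at lon 9.25°, lat 7.625°.
Extended square 2, 2: +2·0.00833333° lon, +2·0.00416667° lat → SW at lon 9.26667°, lat 7.63333°.
Cell spans 0.00833333° lon × 0.00416667° lat.
south 7.63333, north 7.63750.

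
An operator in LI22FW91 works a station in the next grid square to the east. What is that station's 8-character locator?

Longitude extended square 9; +1 → 10, wraps to 0, carry into subsquare.
Longitude subsquare f = 5; +1 → 6 = g.
The latitude characters are unchanged.

LI22gw01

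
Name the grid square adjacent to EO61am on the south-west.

Longitude subsquare a = 0; −1 → -1, wraps to 23 = x, carry into square.
Longitude square 6; −1 → 5.
Latitude subsquare m = 12; −1 → 11 = l.

EO51xl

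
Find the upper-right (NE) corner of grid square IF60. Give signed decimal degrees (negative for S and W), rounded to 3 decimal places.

Field I=8, F=5: +8·20° lon, +5·10° lat → SW at lon -20°, lat -40°.
Square 6, 0: +6·2° lon, +0·1° lat → SW at lon -8°, lat -40°.
Cell spans 2° lon × 1° lat. NE corner is SW corner plus one full cell.
latitude -39.000, longitude -6.000.

-39.000, -6.000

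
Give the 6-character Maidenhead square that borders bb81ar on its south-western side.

Longitude subsquare a = 0; −1 → -1, wraps to 23 = x, carry into square.
Longitude square 8; −1 → 7.
Latitude subsquare r = 17; −1 → 16 = q.

BB71xq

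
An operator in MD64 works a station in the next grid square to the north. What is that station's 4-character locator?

Latitude square 4; +1 → 5.
The longitude characters are unchanged.

MD65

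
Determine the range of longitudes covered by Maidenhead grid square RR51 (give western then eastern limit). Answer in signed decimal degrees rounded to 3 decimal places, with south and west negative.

170.000, 172.000

Field R=17, R=17: +17·20° lon, +17·10° lat → SW at lon 160°, lat 80°.
Square 5, 1: +5·2° lon, +1·1° lat → SW at lon 170°, lat 81°.
Cell spans 2° lon × 1° lat.
west 170.000, east 172.000.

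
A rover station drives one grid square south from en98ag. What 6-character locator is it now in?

EN98af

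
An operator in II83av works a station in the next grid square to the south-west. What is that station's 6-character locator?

II73xu

Longitude subsquare a = 0; −1 → -1, wraps to 23 = x, carry into square.
Longitude square 8; −1 → 7.
Latitude subsquare v = 21; −1 → 20 = u.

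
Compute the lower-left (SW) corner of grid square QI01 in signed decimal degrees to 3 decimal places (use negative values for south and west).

-9.000, 140.000

Field Q=16, I=8: +16·20° lon, +8·10° lat → SW at lon 140°, lat -10°.
Square 0, 1: +0·2° lon, +1·1° lat → SW at lon 140°, lat -9°.
latitude -9.000, longitude 140.000.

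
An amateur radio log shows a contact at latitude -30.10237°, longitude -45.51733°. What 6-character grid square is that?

GF79fv

Shift to the Maidenhead origin (180°W, 90°S): lon 134.4827, lat 59.8976.
Field: 134.4827/20 → 6 → G, 59.8976/10 → 5 → F; chars GF.
Square: 14.4827/2 → 7, 9.8976/1 → 9; chars 79.
Subsquare: 0.4827/0.0833333 → 5 → f, 0.8976/0.0416667 → 21 → v; chars fv.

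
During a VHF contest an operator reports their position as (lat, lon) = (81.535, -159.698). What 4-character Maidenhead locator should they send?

BR01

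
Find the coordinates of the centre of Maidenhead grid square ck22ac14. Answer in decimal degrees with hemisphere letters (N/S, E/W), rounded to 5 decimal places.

12.10208° N, 135.98750° W

Field C=2, K=10: +2·20° lon, +10·10° lat → SW at lon -140°, lat 10°.
Square 2, 2: +2·2° lon, +2·1° lat → SW at lon -136°, lat 12°.
Subsquare a=0, c=2: +0·0.0833333° lon, +2·0.0416667° lat → SW at lon -136°, lat 12.0833°.
Extended square 1, 4: +1·0.00833333° lon, +4·0.00416667° lat → SW at lon -135.992°, lat 12.1°.
Cell spans 0.00833333° lon × 0.00416667° lat. Centre is SW corner plus half of each.
latitude 12.10208° N, longitude 135.98750° W.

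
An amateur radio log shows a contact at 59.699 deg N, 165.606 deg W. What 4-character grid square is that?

Add 180° to longitude and 90° to latitude: 14.39, 149.70.
Field: lon ⌊14.39/20⌋ = 0 → A; lat ⌊149.70/10⌋ = 14 → O.
Square: lon ⌊14.39/2⌋ = 7; lat ⌊9.70/1⌋ = 9.

AO79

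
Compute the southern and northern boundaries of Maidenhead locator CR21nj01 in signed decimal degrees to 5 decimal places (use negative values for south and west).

81.37917, 81.38333

Field C=2, R=17: +2·20° lon, +17·10° lat → SW at lon -140°, lat 80°.
Square 2, 1: +2·2° lon, +1·1° lat → SW at lon -136°, lat 81°.
Subsquare n=13, j=9: +13·0.0833333° lon, +9·0.0416667° lat → SW at lon -134.917°, lat 81.375°.
Extended square 0, 1: +0·0.00833333° lon, +1·0.00416667° lat → SW at lon -134.917°, lat 81.3792°.
Cell spans 0.00833333° lon × 0.00416667° lat.
south 81.37917, north 81.38333.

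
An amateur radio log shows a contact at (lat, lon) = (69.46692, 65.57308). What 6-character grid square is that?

MP29sl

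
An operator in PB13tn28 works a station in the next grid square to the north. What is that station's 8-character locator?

Latitude extended square 8; +1 → 9.
The longitude characters are unchanged.

PB13tn29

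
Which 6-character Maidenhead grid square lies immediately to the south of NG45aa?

Latitude subsquare a = 0; −1 → -1, wraps to 23 = x, carry into square.
Latitude square 5; −1 → 4.
The longitude characters are unchanged.

NG44ax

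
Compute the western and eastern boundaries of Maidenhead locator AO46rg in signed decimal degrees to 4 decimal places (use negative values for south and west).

-170.5833, -170.5000

Field A=0, O=14: +0·20° lon, +14·10° lat → SW at lon -180°, lat 50°.
Square 4, 6: +4·2° lon, +6·1° lat → SW at lon -172°, lat 56°.
Subsquare r=17, g=6: +17·0.0833333° lon, +6·0.0416667° lat → SW at lon -170.583°, lat 56.25°.
Cell spans 0.0833333° lon × 0.0416667° lat.
west -170.5833, east -170.5000.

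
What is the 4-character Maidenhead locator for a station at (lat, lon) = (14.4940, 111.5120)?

OK54

Shift to the Maidenhead origin (180°W, 90°S): lon 291.51, lat 104.49.
Field: 291.51/20 → 14 → O, 104.49/10 → 10 → K; chars OK.
Square: 11.51/2 → 5, 4.49/1 → 4; chars 54.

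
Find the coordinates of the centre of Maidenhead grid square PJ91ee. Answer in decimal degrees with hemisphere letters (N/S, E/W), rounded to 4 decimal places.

Field P=15, J=9: +15·20° lon, +9·10° lat → SW at lon 120°, lat 0°.
Square 9, 1: +9·2° lon, +1·1° lat → SW at lon 138°, lat 1°.
Subsquare e=4, e=4: +4·0.0833333° lon, +4·0.0416667° lat → SW at lon 138.333°, lat 1.16667°.
Cell spans 0.0833333° lon × 0.0416667° lat. Centre is SW corner plus half of each.
latitude 1.1875° N, longitude 138.3750° E.

1.1875° N, 138.3750° E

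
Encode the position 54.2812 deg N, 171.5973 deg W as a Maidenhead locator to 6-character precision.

AO44eg

Offset from 180°W / 90°S: lon 8.4027°, lat 144.2812°.
Field: 8.4027/20 → 0 → A, 144.2812/10 → 14 → O; chars AO.
Square: 8.4027/2 → 4, 4.2812/1 → 4; chars 44.
Subsquare: 0.4027/0.0833333 → 4 → e, 0.2812/0.0416667 → 6 → g; chars eg.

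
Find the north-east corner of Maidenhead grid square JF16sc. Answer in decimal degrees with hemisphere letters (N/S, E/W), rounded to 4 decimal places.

Field J=9, F=5: +9·20° lon, +5·10° lat → SW at lon 0°, lat -40°.
Square 1, 6: +1·2° lon, +6·1° lat → SW at lon 2°, lat -34°.
Subsquare s=18, c=2: +18·0.0833333° lon, +2·0.0416667° lat → SW at lon 3.5°, lat -33.9167°.
Cell spans 0.0833333° lon × 0.0416667° lat. NE corner is SW corner plus one full cell.
latitude 33.8750° S, longitude 3.5833° E.

33.8750° S, 3.5833° E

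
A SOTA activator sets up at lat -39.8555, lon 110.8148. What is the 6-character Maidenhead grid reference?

OF50jd

Add 180° to longitude and 90° to latitude: 290.8148, 50.1445.
Field: lon ⌊290.8148/20⌋ = 14 → O; lat ⌊50.1445/10⌋ = 5 → F.
Square: lon ⌊10.8148/2⌋ = 5; lat ⌊0.1445/1⌋ = 0.
Subsquare: lon ⌊0.8148/0.0833333⌋ = 9 → j; lat ⌊0.1445/0.0416667⌋ = 3 → d.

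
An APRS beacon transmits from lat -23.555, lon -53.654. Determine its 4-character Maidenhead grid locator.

GG36

Offset from 180°W / 90°S: lon 126.35°, lat 66.44°.
Field: 126.35/20 → 6 → G, 66.44/10 → 6 → G; chars GG.
Square: 6.35/2 → 3, 6.44/1 → 6; chars 36.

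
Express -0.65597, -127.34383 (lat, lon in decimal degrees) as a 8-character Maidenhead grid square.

Add 180° to longitude and 90° to latitude: 52.65617, 89.34403.
Field: 52.65617/20 → 2 → C, 89.34403/10 → 8 → I; chars CI.
Square: 12.65617/2 → 6, 9.34403/1 → 9; chars 69.
Subsquare: 0.65617/0.0833333 → 7 → h, 0.34403/0.0416667 → 8 → i; chars hi.
Extended square: 0.07284/0.00833333 → 8, 0.01070/0.00416667 → 2; chars 82.

CI69hi82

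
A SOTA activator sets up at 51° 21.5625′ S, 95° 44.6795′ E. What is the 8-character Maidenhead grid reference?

ND78up93

Add 180° to longitude and 90° to latitude: 275.74466, 38.64062.
Field (20°×10°, letters A–R): lon ⌊275.74466/20⌋ = 13 → N; lat ⌊38.64062/10⌋ = 3 → D.
Square (2°×1°, digits 0–9): lon ⌊15.74466/2⌋ = 7; lat ⌊8.64062/1⌋ = 8.
Subsquare (5′×2.5′, letters a–x): lon ⌊1.74466/0.0833333⌋ = 20 → u; lat ⌊0.64062/0.0416667⌋ = 15 → p.
Extended square (30″×15″, digits 0–9): lon ⌊0.07799/0.00833333⌋ = 9; lat ⌊0.01562/0.00416667⌋ = 3.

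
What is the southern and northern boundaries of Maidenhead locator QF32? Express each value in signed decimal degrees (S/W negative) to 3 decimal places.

-38.000, -37.000

Field Q=16, F=5: +16·20° lon, +5·10° lat → SW at lon 140°, lat -40°.
Square 3, 2: +3·2° lon, +2·1° lat → SW at lon 146°, lat -38°.
Cell spans 2° lon × 1° lat.
south -38.000, north -37.000.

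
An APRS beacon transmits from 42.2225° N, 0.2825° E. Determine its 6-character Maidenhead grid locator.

JN02df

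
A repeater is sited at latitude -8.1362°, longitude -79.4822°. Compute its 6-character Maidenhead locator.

FI01gu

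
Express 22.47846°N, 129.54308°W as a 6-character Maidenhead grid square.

CL52fl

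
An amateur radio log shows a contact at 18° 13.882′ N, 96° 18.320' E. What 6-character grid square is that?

NK88df

Offset from 180°W / 90°S: lon 276.3053°, lat 108.2314°.
Field: 276.3053/20 → 13 → N, 108.2314/10 → 10 → K; chars NK.
Square: 16.3053/2 → 8, 8.2314/1 → 8; chars 88.
Subsquare: 0.3053/0.0833333 → 3 → d, 0.2314/0.0416667 → 5 → f; chars df.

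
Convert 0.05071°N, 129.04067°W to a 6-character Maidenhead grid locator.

Offset from 180°W / 90°S: lon 50.9593°, lat 90.0507°.
Field (20°×10°, letters A–R): lon ⌊50.9593/20⌋ = 2 → C; lat ⌊90.0507/10⌋ = 9 → J.
Square (2°×1°, digits 0–9): lon ⌊10.9593/2⌋ = 5; lat ⌊0.0507/1⌋ = 0.
Subsquare (5′×2.5′, letters a–x): lon ⌊0.9593/0.0833333⌋ = 11 → l; lat ⌊0.0507/0.0416667⌋ = 1 → b.

CJ50lb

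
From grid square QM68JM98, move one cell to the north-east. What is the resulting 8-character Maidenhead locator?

QM68km09

Longitude extended square 9; +1 → 10, wraps to 0, carry into subsquare.
Longitude subsquare j = 9; +1 → 10 = k.
Latitude extended square 8; +1 → 9.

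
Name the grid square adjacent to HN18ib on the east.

Longitude subsquare i = 8; +1 → 9 = j.
The latitude characters are unchanged.

HN18jb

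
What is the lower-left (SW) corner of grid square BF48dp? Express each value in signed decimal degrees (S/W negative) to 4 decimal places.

-31.3750, -151.7500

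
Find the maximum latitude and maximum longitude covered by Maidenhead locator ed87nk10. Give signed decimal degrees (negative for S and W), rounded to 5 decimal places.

-52.57917, -82.90000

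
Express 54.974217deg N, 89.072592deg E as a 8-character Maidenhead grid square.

NO44mx83

Shift to the Maidenhead origin (180°W, 90°S): lon 269.07259, lat 144.97422.
Field: lon ⌊269.07259/20⌋ = 13 → N; lat ⌊144.97422/10⌋ = 14 → O.
Square: lon ⌊9.07259/2⌋ = 4; lat ⌊4.97422/1⌋ = 4.
Subsquare: lon ⌊1.07259/0.0833333⌋ = 12 → m; lat ⌊0.97422/0.0416667⌋ = 23 → x.
Extended square: lon ⌊0.07259/0.00833333⌋ = 8; lat ⌊0.01588/0.00416667⌋ = 3.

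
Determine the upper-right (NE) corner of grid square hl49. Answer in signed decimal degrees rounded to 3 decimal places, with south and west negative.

30.000, -30.000

Field H=7, L=11: +7·20° lon, +11·10° lat → SW at lon -40°, lat 20°.
Square 4, 9: +4·2° lon, +9·1° lat → SW at lon -32°, lat 29°.
Cell spans 2° lon × 1° lat. NE corner is SW corner plus one full cell.
latitude 30.000, longitude -30.000.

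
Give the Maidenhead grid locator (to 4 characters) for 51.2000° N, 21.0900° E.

Add 180° to longitude and 90° to latitude: 201.09, 141.20.
Field (20°×10°, letters A–R): 201.09/20 → 10 → K, 141.20/10 → 14 → O; chars KO.
Square (2°×1°, digits 0–9): 1.09/2 → 0, 1.20/1 → 1; chars 01.

KO01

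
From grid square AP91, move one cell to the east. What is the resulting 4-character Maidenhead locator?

BP01

Longitude square 9; +1 → 10, wraps to 0, carry into field.
Longitude field A = 0; +1 → 1 = B.
The latitude characters are unchanged.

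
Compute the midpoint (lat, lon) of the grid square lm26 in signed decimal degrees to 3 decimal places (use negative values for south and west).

36.500, 45.000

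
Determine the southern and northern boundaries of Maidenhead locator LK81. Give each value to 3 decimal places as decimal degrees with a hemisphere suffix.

11.000° N, 12.000° N

Field L=11, K=10: +11·20° lon, +10·10° lat → SW at lon 40°, lat 10°.
Square 8, 1: +8·2° lon, +1·1° lat → SW at lon 56°, lat 11°.
Cell spans 2° lon × 1° lat.
south 11.000° N, north 12.000° N.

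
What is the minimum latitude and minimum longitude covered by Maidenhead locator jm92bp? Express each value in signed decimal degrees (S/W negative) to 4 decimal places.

32.6250, 18.0833

Field J=9, M=12: +9·20° lon, +12·10° lat → SW at lon 0°, lat 30°.
Square 9, 2: +9·2° lon, +2·1° lat → SW at lon 18°, lat 32°.
Subsquare b=1, p=15: +1·0.0833333° lon, +15·0.0416667° lat → SW at lon 18.0833°, lat 32.625°.
latitude 32.6250, longitude 18.0833.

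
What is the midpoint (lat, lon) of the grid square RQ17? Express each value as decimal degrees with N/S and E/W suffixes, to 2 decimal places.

77.50° N, 163.00° E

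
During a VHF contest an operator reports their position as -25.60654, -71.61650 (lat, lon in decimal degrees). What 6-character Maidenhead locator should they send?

Shift to the Maidenhead origin (180°W, 90°S): lon 108.3835, lat 64.3935.
Field: 108.3835/20 → 5 → F, 64.3935/10 → 6 → G; chars FG.
Square: 8.3835/2 → 4, 4.3935/1 → 4; chars 44.
Subsquare: 0.3835/0.0833333 → 4 → e, 0.3935/0.0416667 → 9 → j; chars ej.

FG44ej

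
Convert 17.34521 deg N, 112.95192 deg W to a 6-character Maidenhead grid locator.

Offset from 180°W / 90°S: lon 67.0481°, lat 107.3452°.
Field (20°×10°, letters A–R): 67.0481/20 → 3 → D, 107.3452/10 → 10 → K; chars DK.
Square (2°×1°, digits 0–9): 7.0481/2 → 3, 7.3452/1 → 7; chars 37.
Subsquare (5′×2.5′, letters a–x): 1.0481/0.0833333 → 12 → m, 0.3452/0.0416667 → 8 → i; chars mi.

DK37mi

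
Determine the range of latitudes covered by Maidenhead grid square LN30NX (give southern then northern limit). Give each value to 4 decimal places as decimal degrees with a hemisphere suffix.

Field L=11, N=13: +11·20° lon, +13·10° lat → SW at lon 40°, lat 40°.
Square 3, 0: +3·2° lon, +0·1° lat → SW at lon 46°, lat 40°.
Subsquare n=13, x=23: +13·0.0833333° lon, +23·0.0416667° lat → SW at lon 47.0833°, lat 40.9583°.
Cell spans 0.0833333° lon × 0.0416667° lat.
south 40.9583° N, north 41.0000° N.

40.9583° N, 41.0000° N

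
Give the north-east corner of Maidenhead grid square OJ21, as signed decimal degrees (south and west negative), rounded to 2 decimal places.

2.00, 106.00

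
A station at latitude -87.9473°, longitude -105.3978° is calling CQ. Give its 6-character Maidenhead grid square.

Offset from 180°W / 90°S: lon 74.6022°, lat 2.0527°.
Field: 74.6022/20 → 3 → D, 2.0527/10 → 0 → A; chars DA.
Square: 14.6022/2 → 7, 2.0527/1 → 2; chars 72.
Subsquare: 0.6022/0.0833333 → 7 → h, 0.0527/0.0416667 → 1 → b; chars hb.

DA72hb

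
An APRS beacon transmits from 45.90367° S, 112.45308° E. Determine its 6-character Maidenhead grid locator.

OE64fc

Add 180° to longitude and 90° to latitude: 292.4531, 44.0963.
Field: lon ⌊292.4531/20⌋ = 14 → O; lat ⌊44.0963/10⌋ = 4 → E.
Square: lon ⌊12.4531/2⌋ = 6; lat ⌊4.0963/1⌋ = 4.
Subsquare: lon ⌊0.4531/0.0833333⌋ = 5 → f; lat ⌊0.0963/0.0416667⌋ = 2 → c.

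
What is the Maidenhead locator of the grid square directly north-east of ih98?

Longitude square 9; +1 → 10, wraps to 0, carry into field.
Longitude field I = 8; +1 → 9 = J.
Latitude square 8; +1 → 9.

JH09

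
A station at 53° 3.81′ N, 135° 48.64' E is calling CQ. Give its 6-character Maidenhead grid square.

PO73vb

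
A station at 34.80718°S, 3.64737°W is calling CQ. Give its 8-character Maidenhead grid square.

IF85ee26

Shift to the Maidenhead origin (180°W, 90°S): lon 176.35263, lat 55.19282.
Field: lon ⌊176.35263/20⌋ = 8 → I; lat ⌊55.19282/10⌋ = 5 → F.
Square: lon ⌊16.35263/2⌋ = 8; lat ⌊5.19282/1⌋ = 5.
Subsquare: lon ⌊0.35263/0.0833333⌋ = 4 → e; lat ⌊0.19282/0.0416667⌋ = 4 → e.
Extended square: lon ⌊0.01930/0.00833333⌋ = 2; lat ⌊0.02615/0.00416667⌋ = 6.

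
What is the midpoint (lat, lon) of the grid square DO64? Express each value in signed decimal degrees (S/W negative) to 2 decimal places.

54.50, -107.00

Field D=3, O=14: +3·20° lon, +14·10° lat → SW at lon -120°, lat 50°.
Square 6, 4: +6·2° lon, +4·1° lat → SW at lon -108°, lat 54°.
Cell spans 2° lon × 1° lat. Centre is SW corner plus half of each.
latitude 54.50, longitude -107.00.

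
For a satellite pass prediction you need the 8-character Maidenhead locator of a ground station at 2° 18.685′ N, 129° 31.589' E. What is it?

Add 180° to longitude and 90° to latitude: 309.52648, 92.31142.
Field: lon ⌊309.52648/20⌋ = 15 → P; lat ⌊92.31142/10⌋ = 9 → J.
Square: lon ⌊9.52648/2⌋ = 4; lat ⌊2.31142/1⌋ = 2.
Subsquare: lon ⌊1.52648/0.0833333⌋ = 18 → s; lat ⌊0.31142/0.0416667⌋ = 7 → h.
Extended square: lon ⌊0.02648/0.00833333⌋ = 3; lat ⌊0.01975/0.00416667⌋ = 4.

PJ42sh34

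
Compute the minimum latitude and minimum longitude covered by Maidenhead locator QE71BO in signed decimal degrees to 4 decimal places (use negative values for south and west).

-48.4167, 154.0833

Field Q=16, E=4: +16·20° lon, +4·10° lat → SW at lon 140°, lat -50°.
Square 7, 1: +7·2° lon, +1·1° lat → SW at lon 154°, lat -49°.
Subsquare b=1, o=14: +1·0.0833333° lon, +14·0.0416667° lat → SW at lon 154.083°, lat -48.4167°.
latitude -48.4167, longitude 154.0833.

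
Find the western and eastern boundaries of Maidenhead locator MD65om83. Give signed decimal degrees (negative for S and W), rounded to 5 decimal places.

Field M=12, D=3: +12·20° lon, +3·10° lat → SW at lon 60°, lat -60°.
Square 6, 5: +6·2° lon, +5·1° lat → SW at lon 72°, lat -55°.
Subsquare o=14, m=12: +14·0.0833333° lon, +12·0.0416667° lat → SW at lon 73.1667°, lat -54.5°.
Extended square 8, 3: +8·0.00833333° lon, +3·0.00416667° lat → SW at lon 73.2333°, lat -54.4875°.
Cell spans 0.00833333° lon × 0.00416667° lat.
west 73.23333, east 73.24167.

73.23333, 73.24167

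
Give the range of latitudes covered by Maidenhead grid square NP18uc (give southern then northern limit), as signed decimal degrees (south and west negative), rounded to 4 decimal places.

68.0833, 68.1250

Field N=13, P=15: +13·20° lon, +15·10° lat → SW at lon 80°, lat 60°.
Square 1, 8: +1·2° lon, +8·1° lat → SW at lon 82°, lat 68°.
Subsquare u=20, c=2: +20·0.0833333° lon, +2·0.0416667° lat → SW at lon 83.6667°, lat 68.0833°.
Cell spans 0.0833333° lon × 0.0416667° lat.
south 68.0833, north 68.1250.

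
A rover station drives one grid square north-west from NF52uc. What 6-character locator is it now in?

NF52td

Longitude subsquare u = 20; −1 → 19 = t.
Latitude subsquare c = 2; +1 → 3 = d.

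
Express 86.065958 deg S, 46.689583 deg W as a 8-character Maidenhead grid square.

Add 180° to longitude and 90° to latitude: 133.31042, 3.93404.
Field: lon ⌊133.31042/20⌋ = 6 → G; lat ⌊3.93404/10⌋ = 0 → A.
Square: lon ⌊13.31042/2⌋ = 6; lat ⌊3.93404/1⌋ = 3.
Subsquare: lon ⌊1.31042/0.0833333⌋ = 15 → p; lat ⌊0.93404/0.0416667⌋ = 22 → w.
Extended square: lon ⌊0.06042/0.00833333⌋ = 7; lat ⌊0.01738/0.00416667⌋ = 4.

GA63pw74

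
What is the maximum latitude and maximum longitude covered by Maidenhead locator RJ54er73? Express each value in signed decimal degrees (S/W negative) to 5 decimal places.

Field R=17, J=9: +17·20° lon, +9·10° lat → SW at lon 160°, lat 0°.
Square 5, 4: +5·2° lon, +4·1° lat → SW at lon 170°, lat 4°.
Subsquare e=4, r=17: +4·0.0833333° lon, +17·0.0416667° lat → SW at lon 170.333°, lat 4.70833°.
Extended square 7, 3: +7·0.00833333° lon, +3·0.00416667° lat → SW at lon 170.392°, lat 4.72083°.
Cell spans 0.00833333° lon × 0.00416667° lat. NE corner is SW corner plus one full cell.
latitude 4.72500, longitude 170.40000.

4.72500, 170.40000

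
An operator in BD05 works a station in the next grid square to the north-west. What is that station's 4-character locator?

AD96

Longitude square 0; −1 → -1, wraps to 9, carry into field.
Longitude field B = 1; −1 → 0 = A.
Latitude square 5; +1 → 6.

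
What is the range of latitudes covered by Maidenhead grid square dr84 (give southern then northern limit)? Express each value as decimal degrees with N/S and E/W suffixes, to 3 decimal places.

Field D=3, R=17: +3·20° lon, +17·10° lat → SW at lon -120°, lat 80°.
Square 8, 4: +8·2° lon, +4·1° lat → SW at lon -104°, lat 84°.
Cell spans 2° lon × 1° lat.
south 84.000° N, north 85.000° N.

84.000° N, 85.000° N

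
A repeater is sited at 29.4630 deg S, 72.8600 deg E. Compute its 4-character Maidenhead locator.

Offset from 180°W / 90°S: lon 252.86°, lat 60.54°.
Field: 252.86/20 → 12 → M, 60.54/10 → 6 → G; chars MG.
Square: 12.86/2 → 6, 0.54/1 → 0; chars 60.

MG60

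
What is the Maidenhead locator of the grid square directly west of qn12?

QN02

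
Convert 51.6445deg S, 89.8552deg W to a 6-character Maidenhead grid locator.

ED58bi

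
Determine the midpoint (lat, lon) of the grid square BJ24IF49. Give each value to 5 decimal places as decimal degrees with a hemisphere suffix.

4.24792° N, 155.29583° W

Field B=1, J=9: +1·20° lon, +9·10° lat → SW at lon -160°, lat 0°.
Square 2, 4: +2·2° lon, +4·1° lat → SW at lon -156°, lat 4°.
Subsquare i=8, f=5: +8·0.0833333° lon, +5·0.0416667° lat → SW at lon -155.333°, lat 4.20833°.
Extended square 4, 9: +4·0.00833333° lon, +9·0.00416667° lat → SW at lon -155.3°, lat 4.24583°.
Cell spans 0.00833333° lon × 0.00416667° lat. Centre is SW corner plus half of each.
latitude 4.24792° N, longitude 155.29583° W.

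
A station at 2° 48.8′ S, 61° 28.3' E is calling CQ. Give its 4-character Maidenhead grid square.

Offset from 180°W / 90°S: lon 241.47°, lat 87.19°.
Field (20°×10°, letters A–R): 241.47/20 → 12 → M, 87.19/10 → 8 → I; chars MI.
Square (2°×1°, digits 0–9): 1.47/2 → 0, 7.19/1 → 7; chars 07.

MI07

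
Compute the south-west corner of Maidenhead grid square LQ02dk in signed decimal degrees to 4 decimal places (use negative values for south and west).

72.4167, 40.2500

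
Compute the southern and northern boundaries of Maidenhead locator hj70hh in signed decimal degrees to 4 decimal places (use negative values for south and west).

Field H=7, J=9: +7·20° lon, +9·10° lat → SW at lon -40°, lat 0°.
Square 7, 0: +7·2° lon, +0·1° lat → SW at lon -26°, lat 0°.
Subsquare h=7, h=7: +7·0.0833333° lon, +7·0.0416667° lat → SW at lon -25.4167°, lat 0.291667°.
Cell spans 0.0833333° lon × 0.0416667° lat.
south 0.2917, north 0.3333.

0.2917, 0.3333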